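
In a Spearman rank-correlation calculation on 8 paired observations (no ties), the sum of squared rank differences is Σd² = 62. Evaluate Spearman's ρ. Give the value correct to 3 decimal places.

0.262

ρ = 1 − 6Σd² / [n(n²−1)] = 1 − 6×62 / (8×63)
  = 1 − 372/504 = 1 − 0.7381 ≈ 0.262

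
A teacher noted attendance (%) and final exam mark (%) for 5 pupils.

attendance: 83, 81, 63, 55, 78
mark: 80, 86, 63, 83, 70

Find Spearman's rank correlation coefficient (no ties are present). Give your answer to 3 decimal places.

0.200

Rank attendance: 5, 4, 2, 1, 3
Rank mark: 3, 5, 1, 4, 2
d = rank(attendance) − rank(mark): 2, -1, 1, -3, 1; Σd² = 16
ρ = 1 − 6Σd² / [n(n²−1)] = 1 − 6×16 / (5×24) = 1 − 96/120 ≈ 0.200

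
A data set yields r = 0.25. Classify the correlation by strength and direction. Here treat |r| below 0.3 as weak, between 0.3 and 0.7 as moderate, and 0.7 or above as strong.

weak positive

r = 0.25 > 0 so the relationship is positive.
|r| = 0.25, which falls in the weak range.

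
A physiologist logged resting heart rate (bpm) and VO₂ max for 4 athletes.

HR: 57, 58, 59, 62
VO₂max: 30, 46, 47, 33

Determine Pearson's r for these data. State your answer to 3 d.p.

n = 4, Σx = 236, Σy = 156, Σx² = 13938, Σy² = 6314, Σxy = 9197
nΣxy − ΣxΣy = 36788 − 36816 = -28
nΣx² − (Σx)² = 55752 − 55696 = 56; nΣy² − (Σy)² = 25256 − 24336 = 920
r = -28 / √(56 × 920) = -28 / 226.9802 ≈ -0.123

-0.123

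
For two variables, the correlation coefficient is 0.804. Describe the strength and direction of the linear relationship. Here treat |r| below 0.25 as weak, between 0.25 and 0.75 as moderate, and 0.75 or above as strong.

strong positive

r = 0.804 > 0 so the relationship is positive.
|r| = 0.804, which falls in the strong range.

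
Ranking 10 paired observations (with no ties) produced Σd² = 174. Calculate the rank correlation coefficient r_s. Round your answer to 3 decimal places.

ρ = 1 − 6Σd² / [n(n²−1)] = 1 − 6×174 / (10×99)
  = 1 − 1044/990 = 1 − 1.0545 ≈ -0.055

-0.055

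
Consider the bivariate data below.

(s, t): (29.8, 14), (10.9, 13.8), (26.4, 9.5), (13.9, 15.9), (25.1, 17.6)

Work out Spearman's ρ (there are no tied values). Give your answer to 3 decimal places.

-0.100

Rank s: 5, 1, 4, 2, 3
Rank t: 3, 2, 1, 4, 5
d = rank(s) − rank(t): 2, -1, 3, -2, -2; Σd² = 22
ρ = 1 − 6Σd² / [n(n²−1)] = 1 − 6×22 / (5×24) = 1 − 132/120 ≈ -0.100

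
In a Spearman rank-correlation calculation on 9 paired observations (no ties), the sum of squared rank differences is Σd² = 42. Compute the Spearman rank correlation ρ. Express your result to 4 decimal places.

0.6500

ρ = 1 − 6Σd² / [n(n²−1)] = 1 − 6×42 / (9×80)
  = 1 − 252/720 = 1 − 0.35000 ≈ 0.6500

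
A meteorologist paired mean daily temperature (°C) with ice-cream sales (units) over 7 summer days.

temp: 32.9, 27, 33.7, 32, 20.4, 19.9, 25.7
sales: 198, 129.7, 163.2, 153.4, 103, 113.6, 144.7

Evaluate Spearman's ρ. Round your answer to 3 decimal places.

0.893

Rank temp: 6, 4, 7, 5, 2, 1, 3
Rank sales: 7, 3, 6, 5, 1, 2, 4
d = rank(temp) − rank(sales): -1, 1, 1, 0, 1, -1, -1; Σd² = 6
ρ = 1 − 6Σd² / [n(n²−1)] = 1 − 6×6 / (7×48) = 1 − 36/336 ≈ 0.893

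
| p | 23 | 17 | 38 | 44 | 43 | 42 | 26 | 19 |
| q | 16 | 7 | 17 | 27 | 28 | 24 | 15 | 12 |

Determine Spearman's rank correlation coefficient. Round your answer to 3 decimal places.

Rank p: 3, 1, 5, 8, 7, 6, 4, 2
Rank q: 4, 1, 5, 7, 8, 6, 3, 2
d = rank(p) − rank(q): -1, 0, 0, 1, -1, 0, 1, 0; Σd² = 4
ρ = 1 − 6Σd² / [n(n²−1)] = 1 − 6×4 / (8×63) = 1 − 24/504 ≈ 0.952

0.952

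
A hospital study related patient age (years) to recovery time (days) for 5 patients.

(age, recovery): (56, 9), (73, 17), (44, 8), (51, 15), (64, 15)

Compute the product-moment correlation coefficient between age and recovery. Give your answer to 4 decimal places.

n = 5, Σx = 288, Σy = 64, Σx² = 17098, Σy² = 884, Σxy = 3822
nΣxy − ΣxΣy = 19110 − 18432 = 678
nΣx² − (Σx)² = 85490 − 82944 = 2546; nΣy² − (Σy)² = 4420 − 4096 = 324
r = 678 / √(2546 × 324) = 678 / 908.2423 ≈ 0.7465

0.7465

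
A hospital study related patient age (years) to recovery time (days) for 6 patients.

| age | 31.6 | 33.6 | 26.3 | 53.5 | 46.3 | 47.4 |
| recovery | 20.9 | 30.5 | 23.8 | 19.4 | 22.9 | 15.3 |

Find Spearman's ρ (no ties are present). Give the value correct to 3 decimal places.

Rank age: 2, 3, 1, 6, 4, 5
Rank recovery: 3, 6, 5, 2, 4, 1
d = rank(age) − rank(recovery): -1, -3, -4, 4, 0, 4; Σd² = 58
ρ = 1 − 6Σd² / [n(n²−1)] = 1 − 6×58 / (6×35) = 1 − 348/210 ≈ -0.657

-0.657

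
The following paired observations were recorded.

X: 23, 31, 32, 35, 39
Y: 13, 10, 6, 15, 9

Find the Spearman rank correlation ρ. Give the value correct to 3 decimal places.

-0.200

Rank X: 1, 2, 3, 4, 5
Rank Y: 4, 3, 1, 5, 2
d = rank(X) − rank(Y): -3, -1, 2, -1, 3; Σd² = 24
ρ = 1 − 6Σd² / [n(n²−1)] = 1 − 6×24 / (5×24) = 1 − 144/120 ≈ -0.200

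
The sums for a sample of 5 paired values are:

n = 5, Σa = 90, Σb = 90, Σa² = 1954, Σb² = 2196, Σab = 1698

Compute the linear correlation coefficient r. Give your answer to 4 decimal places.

r = (nΣab − ΣaΣb) / √[(nΣa² − (Σa)²)(nΣb² − (Σb)²)]
Numerator: 5×1698 − 90×90 = 390
Denominator: √[(9770 − 8100)(10980 − 8100)] = √[1670 × 2880] = 2193.0800
r = 390 / 2193.0800 ≈ 0.1778

0.1778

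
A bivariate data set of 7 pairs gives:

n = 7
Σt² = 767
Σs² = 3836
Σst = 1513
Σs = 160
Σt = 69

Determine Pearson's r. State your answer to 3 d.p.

r = (nΣst − ΣsΣt) / √[(nΣs² − (Σs)²)(nΣt² − (Σt)²)]
Numerator: 7×1513 − 160×69 = -449
Denominator: √[(26852 − 25600)(5369 − 4761)] = √[1252 × 608] = 872.4769
r = -449 / 872.4769 ≈ -0.515

-0.515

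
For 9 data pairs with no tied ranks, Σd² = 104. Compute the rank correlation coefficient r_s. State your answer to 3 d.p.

ρ = 1 − 6Σd² / [n(n²−1)] = 1 − 6×104 / (9×80)
  = 1 − 624/720 = 1 − 0.8667 ≈ 0.133

0.133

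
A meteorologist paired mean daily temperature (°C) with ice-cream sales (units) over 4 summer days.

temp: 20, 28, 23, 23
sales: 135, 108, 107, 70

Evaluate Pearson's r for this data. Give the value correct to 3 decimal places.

-0.282

n = 4, Σx = 94, Σy = 420, Σx² = 2242, Σy² = 46238, Σxy = 9795
nΣxy − ΣxΣy = 39180 − 39480 = -300
nΣx² − (Σx)² = 8968 − 8836 = 132; nΣy² − (Σy)² = 184952 − 176400 = 8552
r = -300 / √(132 × 8552) = -300 / 1062.4801 ≈ -0.282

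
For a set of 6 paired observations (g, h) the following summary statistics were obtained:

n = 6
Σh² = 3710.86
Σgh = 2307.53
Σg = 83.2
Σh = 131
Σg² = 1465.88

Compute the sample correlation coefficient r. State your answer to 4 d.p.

0.9528

r = (nΣgh − ΣgΣh) / √[(nΣg² − (Σg)²)(nΣh² − (Σh)²)]
Numerator: 6×2307.53 − 83.2×131 = 2945.98
Denominator: √[(8795.28 − 6922.24)(22265.16 − 17161)] = √[1873.04 × 5104.16] = 3091.9728
r = 2945.98 / 3091.9728 ≈ 0.9528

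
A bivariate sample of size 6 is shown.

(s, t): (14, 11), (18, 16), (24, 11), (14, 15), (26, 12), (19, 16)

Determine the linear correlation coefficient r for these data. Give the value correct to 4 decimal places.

n = 6, Σs = 115, Σt = 81, Σs² = 2329, Σt² = 1123, Σst = 1532
nΣst − ΣsΣt = 9192 − 9315 = -123
nΣs² − (Σs)² = 13974 − 13225 = 749; nΣt² − (Σt)² = 6738 − 6561 = 177
r = -123 / √(749 × 177) = -123 / 364.1058 ≈ -0.3378

-0.3378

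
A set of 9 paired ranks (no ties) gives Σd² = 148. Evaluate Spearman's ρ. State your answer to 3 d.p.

-0.233

ρ = 1 − 6Σd² / [n(n²−1)] = 1 − 6×148 / (9×80)
  = 1 − 888/720 = 1 − 1.2333 ≈ -0.233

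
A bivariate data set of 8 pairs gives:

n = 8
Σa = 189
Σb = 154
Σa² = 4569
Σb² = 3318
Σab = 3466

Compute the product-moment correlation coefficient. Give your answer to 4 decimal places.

-0.8989

r = (nΣab − ΣaΣb) / √[(nΣa² − (Σa)²)(nΣb² − (Σb)²)]
Numerator: 8×3466 − 189×154 = -1378
Denominator: √[(36552 − 35721)(26544 − 23716)] = √[831 × 2828] = 1532.9932
r = -1378 / 1532.9932 ≈ -0.8989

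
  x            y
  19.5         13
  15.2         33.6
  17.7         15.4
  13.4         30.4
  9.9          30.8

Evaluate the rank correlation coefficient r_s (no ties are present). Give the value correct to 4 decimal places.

-0.7000

Rank x: 5, 3, 4, 2, 1
Rank y: 1, 5, 2, 3, 4
d = rank(x) − rank(y): 4, -2, 2, -1, -3; Σd² = 34
ρ = 1 − 6Σd² / [n(n²−1)] = 1 − 6×34 / (5×24) = 1 − 204/120 ≈ -0.7000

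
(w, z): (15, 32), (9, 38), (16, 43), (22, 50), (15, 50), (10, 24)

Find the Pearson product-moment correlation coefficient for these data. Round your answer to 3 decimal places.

n = 6, Σw = 87, Σz = 237, Σw² = 1371, Σz² = 9893, Σwz = 3600
nΣwz − ΣwΣz = 21600 − 20619 = 981
nΣw² − (Σw)² = 8226 − 7569 = 657; nΣz² − (Σz)² = 59358 − 56169 = 3189
r = 981 / √(657 × 3189) = 981 / 1447.4712 ≈ 0.678

0.678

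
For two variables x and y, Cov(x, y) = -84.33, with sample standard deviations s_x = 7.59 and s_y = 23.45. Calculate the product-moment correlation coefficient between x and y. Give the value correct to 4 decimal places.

-0.4738

r = Cov(x,y) / (s_x · s_y) = -84.33 / (7.59 × 23.45)
  = -84.33 / 177.9855 ≈ -0.4738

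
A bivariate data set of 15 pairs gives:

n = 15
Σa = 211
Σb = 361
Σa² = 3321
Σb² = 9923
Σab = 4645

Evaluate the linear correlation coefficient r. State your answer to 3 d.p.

-0.656

r = (nΣab − ΣaΣb) / √[(nΣa² − (Σa)²)(nΣb² − (Σb)²)]
Numerator: 15×4645 − 211×361 = -6496
Denominator: √[(49815 − 44521)(148845 − 130321)] = √[5294 × 18524] = 9902.8307
r = -6496 / 9902.8307 ≈ -0.656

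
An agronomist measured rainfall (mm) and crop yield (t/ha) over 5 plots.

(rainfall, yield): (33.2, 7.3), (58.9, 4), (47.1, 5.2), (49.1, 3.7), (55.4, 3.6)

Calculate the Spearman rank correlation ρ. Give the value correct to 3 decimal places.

Rank rainfall: 1, 5, 2, 3, 4
Rank yield: 5, 3, 4, 2, 1
d = rank(rainfall) − rank(yield): -4, 2, -2, 1, 3; Σd² = 34
ρ = 1 − 6Σd² / [n(n²−1)] = 1 − 6×34 / (5×24) = 1 − 204/120 ≈ -0.700

-0.700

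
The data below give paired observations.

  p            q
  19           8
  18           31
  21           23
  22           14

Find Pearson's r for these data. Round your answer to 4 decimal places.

-0.3435

n = 4, Σp = 80, Σq = 76, Σp² = 1610, Σq² = 1750, Σpq = 1501
nΣpq − ΣpΣq = 6004 − 6080 = -76
nΣp² − (Σp)² = 6440 − 6400 = 40; nΣq² − (Σq)² = 7000 − 5776 = 1224
r = -76 / √(40 × 1224) = -76 / 221.2691 ≈ -0.3435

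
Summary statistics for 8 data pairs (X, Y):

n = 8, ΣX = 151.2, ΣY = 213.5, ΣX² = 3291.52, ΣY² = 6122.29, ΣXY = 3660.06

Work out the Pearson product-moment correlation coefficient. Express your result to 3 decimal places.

-0.874

r = (nΣXY − ΣXΣY) / √[(nΣX² − (ΣX)²)(nΣY² − (ΣY)²)]
Numerator: 8×3660.06 − 151.2×213.5 = -3000.72
Denominator: √[(26332.16 − 22861.44)(48978.32 − 45582.25)] = √[3470.72 × 3396.07] = 3433.1921
r = -3000.72 / 3433.1921 ≈ -0.874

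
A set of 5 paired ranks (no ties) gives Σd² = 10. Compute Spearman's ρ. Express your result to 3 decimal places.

0.500

ρ = 1 − 6Σd² / [n(n²−1)] = 1 − 6×10 / (5×24)
  = 1 − 60/120 = 1 − 0.5000 ≈ 0.500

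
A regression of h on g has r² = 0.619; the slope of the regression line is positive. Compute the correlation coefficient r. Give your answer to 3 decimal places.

|r| = √0.619 = 0.787
The association is positive, so r = 0.787.

0.787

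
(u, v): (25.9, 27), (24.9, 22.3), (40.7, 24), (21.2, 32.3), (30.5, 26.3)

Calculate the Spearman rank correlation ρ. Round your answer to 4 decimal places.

-0.4000

Rank u: 3, 2, 5, 1, 4
Rank v: 4, 1, 2, 5, 3
d = rank(u) − rank(v): -1, 1, 3, -4, 1; Σd² = 28
ρ = 1 − 6Σd² / [n(n²−1)] = 1 − 6×28 / (5×24) = 1 − 168/120 ≈ -0.4000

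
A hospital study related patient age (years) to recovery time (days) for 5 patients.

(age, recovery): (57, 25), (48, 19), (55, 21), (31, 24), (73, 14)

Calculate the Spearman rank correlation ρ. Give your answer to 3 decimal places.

-0.300

Rank age: 4, 2, 3, 1, 5
Rank recovery: 5, 2, 3, 4, 1
d = rank(age) − rank(recovery): -1, 0, 0, -3, 4; Σd² = 26
ρ = 1 − 6Σd² / [n(n²−1)] = 1 − 6×26 / (5×24) = 1 − 156/120 ≈ -0.300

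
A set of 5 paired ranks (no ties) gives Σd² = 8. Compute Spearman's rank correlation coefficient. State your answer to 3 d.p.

0.600

ρ = 1 − 6Σd² / [n(n²−1)] = 1 − 6×8 / (5×24)
  = 1 − 48/120 = 1 − 0.4000 ≈ 0.600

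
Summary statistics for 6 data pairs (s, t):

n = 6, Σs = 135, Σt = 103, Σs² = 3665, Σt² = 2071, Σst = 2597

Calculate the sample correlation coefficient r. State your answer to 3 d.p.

r = (nΣst − ΣsΣt) / √[(nΣs² − (Σs)²)(nΣt² − (Σt)²)]
Numerator: 6×2597 − 135×103 = 1677
Denominator: √[(21990 − 18225)(12426 − 10609)] = √[3765 × 1817] = 2615.5315
r = 1677 / 2615.5315 ≈ 0.641

0.641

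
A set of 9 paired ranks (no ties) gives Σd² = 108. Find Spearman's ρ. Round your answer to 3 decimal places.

ρ = 1 − 6Σd² / [n(n²−1)] = 1 − 6×108 / (9×80)
  = 1 − 648/720 = 1 − 0.9000 ≈ 0.100

0.100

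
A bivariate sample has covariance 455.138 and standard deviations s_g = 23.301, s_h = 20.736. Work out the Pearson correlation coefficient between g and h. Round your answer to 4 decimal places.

0.9420

r = Cov(g,h) / (s_g · s_h) = 455.138 / (23.301 × 20.736)
  = 455.138 / 483.1695 ≈ 0.9420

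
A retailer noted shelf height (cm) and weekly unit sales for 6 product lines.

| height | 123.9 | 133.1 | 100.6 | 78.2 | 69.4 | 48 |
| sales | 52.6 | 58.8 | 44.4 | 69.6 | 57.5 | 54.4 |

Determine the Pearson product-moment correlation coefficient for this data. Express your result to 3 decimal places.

n = 6, Σx = 553.2, Σy = 337.3, Σx² = 56422.78, Σy² = 19305.33, Σxy = 30854.48
nΣxy − ΣxΣy = 185126.88 − 186594.36 = -1467.48
nΣx² − (Σx)² = 338536.68 − 306030.24 = 32506.44; nΣy² − (Σy)² = 115831.98 − 113771.29 = 2060.69
r = -1467.48 / √(32506.44 × 2060.69) = -1467.48 / 8184.4790 ≈ -0.179

-0.179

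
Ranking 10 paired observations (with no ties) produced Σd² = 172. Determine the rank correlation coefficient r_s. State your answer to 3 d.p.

-0.042

ρ = 1 − 6Σd² / [n(n²−1)] = 1 − 6×172 / (10×99)
  = 1 − 1032/990 = 1 − 1.0424 ≈ -0.042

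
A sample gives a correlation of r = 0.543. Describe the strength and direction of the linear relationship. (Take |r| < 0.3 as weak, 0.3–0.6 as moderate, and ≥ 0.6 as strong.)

moderate positive

r = 0.543 > 0 so the relationship is positive.
|r| = 0.543, which falls in the moderate range.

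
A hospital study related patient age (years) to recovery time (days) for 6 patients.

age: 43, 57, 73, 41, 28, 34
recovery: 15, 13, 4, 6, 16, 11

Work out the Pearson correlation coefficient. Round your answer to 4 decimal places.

n = 6, Σx = 276, Σy = 65, Σx² = 14048, Σy² = 823, Σxy = 2746
nΣxy − ΣxΣy = 16476 − 17940 = -1464
nΣx² − (Σx)² = 84288 − 76176 = 8112; nΣy² − (Σy)² = 4938 − 4225 = 713
r = -1464 / √(8112 × 713) = -1464 / 2404.9649 ≈ -0.6087

-0.6087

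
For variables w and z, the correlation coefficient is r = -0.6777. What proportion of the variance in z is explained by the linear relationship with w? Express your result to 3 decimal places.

r² = (-0.6777)² = 0.459

0.459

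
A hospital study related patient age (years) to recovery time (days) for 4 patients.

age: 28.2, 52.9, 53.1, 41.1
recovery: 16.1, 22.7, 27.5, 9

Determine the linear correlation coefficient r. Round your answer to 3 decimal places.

n = 4, Σx = 175.3, Σy = 75.3, Σx² = 8102.47, Σy² = 1611.75, Σxy = 3485
nΣxy − ΣxΣy = 13940 − 13200.09 = 739.91
nΣx² − (Σx)² = 32409.88 − 30730.09 = 1679.79; nΣy² − (Σy)² = 6447 − 5670.09 = 776.91
r = 739.91 / √(1679.79 × 776.91) = 739.91 / 1142.3859 ≈ 0.648

0.648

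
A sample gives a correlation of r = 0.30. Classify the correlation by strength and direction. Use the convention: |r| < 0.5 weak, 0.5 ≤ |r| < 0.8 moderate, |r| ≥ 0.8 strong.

weak positive

r = 0.30 > 0 so the relationship is positive.
|r| = 0.30, which falls in the weak range.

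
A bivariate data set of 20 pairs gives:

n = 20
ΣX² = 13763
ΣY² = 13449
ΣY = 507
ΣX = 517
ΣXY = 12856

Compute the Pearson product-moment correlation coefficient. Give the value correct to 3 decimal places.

r = (nΣXY − ΣXΣY) / √[(nΣX² − (ΣX)²)(nΣY² − (ΣY)²)]
Numerator: 20×12856 − 517×507 = -4999
Denominator: √[(275260 − 267289)(268980 − 257049)] = √[7971 × 11931] = 9752.0255
r = -4999 / 9752.0255 ≈ -0.513

-0.513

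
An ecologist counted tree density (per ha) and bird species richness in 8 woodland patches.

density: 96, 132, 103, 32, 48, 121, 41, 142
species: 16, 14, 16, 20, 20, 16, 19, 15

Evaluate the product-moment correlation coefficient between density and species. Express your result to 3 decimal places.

n = 8, Σx = 715, Σy = 136, Σx² = 77063, Σy² = 2350, Σxy = 11477
nΣxy − ΣxΣy = 91816 − 97240 = -5424
nΣx² − (Σx)² = 616504 − 511225 = 105279; nΣy² − (Σy)² = 18800 − 18496 = 304
r = -5424 / √(105279 × 304) = -5424 / 5657.2799 ≈ -0.959

-0.959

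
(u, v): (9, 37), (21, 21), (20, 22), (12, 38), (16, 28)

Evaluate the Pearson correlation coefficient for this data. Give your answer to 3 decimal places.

n = 5, Σu = 78, Σv = 146, Σu² = 1322, Σv² = 4522, Σuv = 2118
nΣuv − ΣuΣv = 10590 − 11388 = -798
nΣu² − (Σu)² = 6610 − 6084 = 526; nΣv² − (Σv)² = 22610 − 21316 = 1294
r = -798 / √(526 × 1294) = -798 / 825.0115 ≈ -0.967

-0.967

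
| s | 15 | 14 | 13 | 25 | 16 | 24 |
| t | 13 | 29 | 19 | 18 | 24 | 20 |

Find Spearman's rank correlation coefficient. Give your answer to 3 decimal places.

Rank s: 3, 2, 1, 6, 4, 5
Rank t: 1, 6, 3, 2, 5, 4
d = rank(s) − rank(t): 2, -4, -2, 4, -1, 1; Σd² = 42
ρ = 1 − 6Σd² / [n(n²−1)] = 1 − 6×42 / (6×35) = 1 − 252/210 ≈ -0.200

-0.200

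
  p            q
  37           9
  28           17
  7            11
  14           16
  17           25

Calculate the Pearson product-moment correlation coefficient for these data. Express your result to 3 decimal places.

-0.242

n = 5, Σp = 103, Σq = 78, Σp² = 2687, Σq² = 1372, Σpq = 1535
nΣpq − ΣpΣq = 7675 − 8034 = -359
nΣp² − (Σp)² = 13435 − 10609 = 2826; nΣq² − (Σq)² = 6860 − 6084 = 776
r = -359 / √(2826 × 776) = -359 / 1480.8700 ≈ -0.242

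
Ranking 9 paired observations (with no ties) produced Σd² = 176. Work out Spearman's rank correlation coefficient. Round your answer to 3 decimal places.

-0.467

ρ = 1 − 6Σd² / [n(n²−1)] = 1 − 6×176 / (9×80)
  = 1 − 1056/720 = 1 − 1.4667 ≈ -0.467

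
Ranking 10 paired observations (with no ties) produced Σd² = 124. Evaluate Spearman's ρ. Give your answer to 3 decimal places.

ρ = 1 − 6Σd² / [n(n²−1)] = 1 − 6×124 / (10×99)
  = 1 − 744/990 = 1 − 0.7515 ≈ 0.248

0.248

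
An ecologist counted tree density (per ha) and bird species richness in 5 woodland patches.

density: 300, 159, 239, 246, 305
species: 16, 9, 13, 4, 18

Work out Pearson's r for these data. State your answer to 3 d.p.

0.622

n = 5, Σx = 1249, Σy = 60, Σx² = 325943, Σy² = 846, Σxy = 15812
nΣxy − ΣxΣy = 79060 − 74940 = 4120
nΣx² − (Σx)² = 1629715 − 1560001 = 69714; nΣy² − (Σy)² = 4230 − 3600 = 630
r = 4120 / √(69714 × 630) = 4120 / 6627.2030 ≈ 0.622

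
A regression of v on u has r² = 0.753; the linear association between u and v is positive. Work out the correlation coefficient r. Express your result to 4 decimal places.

0.8678

|r| = √0.753 = 0.8678
The association is positive, so r = 0.8678.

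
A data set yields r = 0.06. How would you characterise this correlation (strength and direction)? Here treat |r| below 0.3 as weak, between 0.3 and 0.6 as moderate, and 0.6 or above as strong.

r = 0.06 > 0 so the relationship is positive.
|r| = 0.06, which falls in the weak range.

weak positive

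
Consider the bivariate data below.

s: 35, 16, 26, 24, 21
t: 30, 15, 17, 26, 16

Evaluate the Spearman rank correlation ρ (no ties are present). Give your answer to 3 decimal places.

0.900

Rank s: 5, 1, 4, 3, 2
Rank t: 5, 1, 3, 4, 2
d = rank(s) − rank(t): 0, 0, 1, -1, 0; Σd² = 2
ρ = 1 − 6Σd² / [n(n²−1)] = 1 − 6×2 / (5×24) = 1 − 12/120 ≈ 0.900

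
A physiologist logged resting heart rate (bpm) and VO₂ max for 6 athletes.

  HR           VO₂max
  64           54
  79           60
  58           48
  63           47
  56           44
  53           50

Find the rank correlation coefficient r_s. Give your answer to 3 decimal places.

0.600

Rank HR: 5, 6, 3, 4, 2, 1
Rank VO₂max: 5, 6, 3, 2, 1, 4
d = rank(HR) − rank(VO₂max): 0, 0, 0, 2, 1, -3; Σd² = 14
ρ = 1 − 6Σd² / [n(n²−1)] = 1 − 6×14 / (6×35) = 1 − 84/210 ≈ 0.600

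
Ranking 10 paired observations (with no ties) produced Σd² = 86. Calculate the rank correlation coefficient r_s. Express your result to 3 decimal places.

0.479

ρ = 1 − 6Σd² / [n(n²−1)] = 1 − 6×86 / (10×99)
  = 1 − 516/990 = 1 − 0.5212 ≈ 0.479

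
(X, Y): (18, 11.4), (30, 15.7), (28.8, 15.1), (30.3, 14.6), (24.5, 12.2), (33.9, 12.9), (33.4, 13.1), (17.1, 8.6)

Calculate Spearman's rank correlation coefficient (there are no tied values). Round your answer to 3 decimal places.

Rank X: 2, 5, 4, 6, 3, 8, 7, 1
Rank Y: 2, 8, 7, 6, 3, 4, 5, 1
d = rank(X) − rank(Y): 0, -3, -3, 0, 0, 4, 2, 0; Σd² = 38
ρ = 1 − 6Σd² / [n(n²−1)] = 1 − 6×38 / (8×63) = 1 − 228/504 ≈ 0.548

0.548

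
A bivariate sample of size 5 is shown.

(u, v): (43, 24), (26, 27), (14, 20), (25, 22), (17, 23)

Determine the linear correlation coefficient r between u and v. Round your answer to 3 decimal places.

0.470

n = 5, Σu = 125, Σv = 116, Σu² = 3635, Σv² = 2718, Σuv = 2955
nΣuv − ΣuΣv = 14775 − 14500 = 275
nΣu² − (Σu)² = 18175 − 15625 = 2550; nΣv² − (Σv)² = 13590 − 13456 = 134
r = 275 / √(2550 × 134) = 275 / 584.5511 ≈ 0.470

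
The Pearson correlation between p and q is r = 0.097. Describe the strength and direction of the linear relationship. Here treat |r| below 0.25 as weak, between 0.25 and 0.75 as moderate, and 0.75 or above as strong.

r = 0.097 > 0 so the relationship is positive.
|r| = 0.097, which falls in the weak range.

weak positive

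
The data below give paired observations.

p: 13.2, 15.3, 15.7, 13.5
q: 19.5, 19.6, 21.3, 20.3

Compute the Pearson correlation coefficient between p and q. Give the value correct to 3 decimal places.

0.524

n = 4, Σp = 57.7, Σq = 80.7, Σp² = 837.07, Σq² = 1630.19, Σpq = 1165.74
nΣpq − ΣpΣq = 4662.96 − 4656.39 = 6.57
nΣp² − (Σp)² = 3348.28 − 3329.29 = 18.99; nΣq² − (Σq)² = 6520.76 − 6512.49 = 8.27
r = 6.57 / √(18.99 × 8.27) = 6.57 / 12.5319 ≈ 0.524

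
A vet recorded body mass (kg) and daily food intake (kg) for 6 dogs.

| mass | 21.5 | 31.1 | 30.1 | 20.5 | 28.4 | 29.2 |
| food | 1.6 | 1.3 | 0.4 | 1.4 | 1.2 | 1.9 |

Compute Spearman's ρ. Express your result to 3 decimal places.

Rank mass: 2, 6, 5, 1, 3, 4
Rank food: 5, 3, 1, 4, 2, 6
d = rank(mass) − rank(food): -3, 3, 4, -3, 1, -2; Σd² = 48
ρ = 1 − 6Σd² / [n(n²−1)] = 1 − 6×48 / (6×35) = 1 − 288/210 ≈ -0.371

-0.371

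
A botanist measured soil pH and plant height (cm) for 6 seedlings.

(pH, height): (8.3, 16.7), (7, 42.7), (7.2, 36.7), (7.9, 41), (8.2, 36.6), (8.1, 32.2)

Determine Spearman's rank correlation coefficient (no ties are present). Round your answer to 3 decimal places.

Rank pH: 6, 1, 2, 3, 5, 4
Rank height: 1, 6, 4, 5, 3, 2
d = rank(pH) − rank(height): 5, -5, -2, -2, 2, 2; Σd² = 66
ρ = 1 − 6Σd² / [n(n²−1)] = 1 − 6×66 / (6×35) = 1 − 396/210 ≈ -0.886

-0.886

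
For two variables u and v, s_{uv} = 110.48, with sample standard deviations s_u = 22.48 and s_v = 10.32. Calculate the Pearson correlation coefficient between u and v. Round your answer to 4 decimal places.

r = Cov(u,v) / (s_u · s_v) = 110.48 / (22.48 × 10.32)
  = 110.48 / 231.9936 ≈ 0.4762

0.4762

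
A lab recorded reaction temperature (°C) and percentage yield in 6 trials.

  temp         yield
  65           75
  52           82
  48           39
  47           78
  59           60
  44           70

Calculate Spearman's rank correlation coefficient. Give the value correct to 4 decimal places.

0.0286

Rank temp: 6, 4, 3, 2, 5, 1
Rank yield: 4, 6, 1, 5, 2, 3
d = rank(temp) − rank(yield): 2, -2, 2, -3, 3, -2; Σd² = 34
ρ = 1 − 6Σd² / [n(n²−1)] = 1 − 6×34 / (6×35) = 1 − 204/210 ≈ 0.0286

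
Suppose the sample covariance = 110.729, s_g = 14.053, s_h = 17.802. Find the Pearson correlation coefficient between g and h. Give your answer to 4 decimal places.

r = Cov(g,h) / (s_g · s_h) = 110.729 / (14.053 × 17.802)
  = 110.729 / 250.1715 ≈ 0.4426

0.4426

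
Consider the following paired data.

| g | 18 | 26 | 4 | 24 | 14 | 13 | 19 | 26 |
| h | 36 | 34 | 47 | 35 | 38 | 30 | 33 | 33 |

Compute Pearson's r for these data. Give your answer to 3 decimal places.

n = 8, Σg = 144, Σh = 286, Σg² = 2994, Σh² = 10408, Σgh = 4967
nΣgh − ΣgΣh = 39736 − 41184 = -1448
nΣg² − (Σg)² = 23952 − 20736 = 3216; nΣh² − (Σh)² = 83264 − 81796 = 1468
r = -1448 / √(3216 × 1468) = -1448 / 2172.8065 ≈ -0.666

-0.666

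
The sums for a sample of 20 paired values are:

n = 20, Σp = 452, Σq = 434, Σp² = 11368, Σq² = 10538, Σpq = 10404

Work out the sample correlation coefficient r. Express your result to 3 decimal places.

0.524

r = (nΣpq − ΣpΣq) / √[(nΣp² − (Σp)²)(nΣq² − (Σq)²)]
Numerator: 20×10404 − 452×434 = 11912
Denominator: √[(227360 − 204304)(210760 − 188356)] = √[23056 × 22404] = 22727.6621
r = 11912 / 22727.6621 ≈ 0.524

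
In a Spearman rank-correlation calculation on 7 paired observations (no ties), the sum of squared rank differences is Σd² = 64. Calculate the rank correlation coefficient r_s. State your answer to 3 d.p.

-0.143

ρ = 1 − 6Σd² / [n(n²−1)] = 1 − 6×64 / (7×48)
  = 1 − 384/336 = 1 − 1.1429 ≈ -0.143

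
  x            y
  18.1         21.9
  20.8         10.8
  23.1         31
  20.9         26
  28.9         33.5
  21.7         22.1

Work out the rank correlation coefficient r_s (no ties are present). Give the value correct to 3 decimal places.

0.886

Rank x: 1, 2, 5, 3, 6, 4
Rank y: 2, 1, 5, 4, 6, 3
d = rank(x) − rank(y): -1, 1, 0, -1, 0, 1; Σd² = 4
ρ = 1 − 6Σd² / [n(n²−1)] = 1 − 6×4 / (6×35) = 1 − 24/210 ≈ 0.886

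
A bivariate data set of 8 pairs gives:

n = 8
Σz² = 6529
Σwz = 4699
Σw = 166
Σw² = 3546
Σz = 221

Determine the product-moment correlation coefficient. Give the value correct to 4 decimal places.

0.5460

r = (nΣwz − ΣwΣz) / √[(nΣw² − (Σw)²)(nΣz² − (Σz)²)]
Numerator: 8×4699 − 166×221 = 906
Denominator: √[(28368 − 27556)(52232 − 48841)] = √[812 × 3391] = 1659.3649
r = 906 / 1659.3649 ≈ 0.5460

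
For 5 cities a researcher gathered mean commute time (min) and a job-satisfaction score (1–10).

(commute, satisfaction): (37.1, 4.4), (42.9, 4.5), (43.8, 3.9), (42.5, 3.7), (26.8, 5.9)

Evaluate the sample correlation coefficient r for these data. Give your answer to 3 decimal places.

n = 5, Σx = 193.1, Σy = 22.4, Σx² = 7659.75, Σy² = 103.32, Σxy = 842.48
nΣxy − ΣxΣy = 4212.4 − 4325.44 = -113.04
nΣx² − (Σx)² = 38298.75 − 37287.61 = 1011.14; nΣy² − (Σy)² = 516.6 − 501.76 = 14.84
r = -113.04 / √(1011.14 × 14.84) = -113.04 / 122.4962 ≈ -0.923

-0.923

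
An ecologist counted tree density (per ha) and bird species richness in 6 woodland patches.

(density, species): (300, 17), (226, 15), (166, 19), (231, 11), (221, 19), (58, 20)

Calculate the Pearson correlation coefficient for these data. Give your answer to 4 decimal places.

-0.5006

n = 6, Σx = 1202, Σy = 101, Σx² = 274198, Σy² = 1757, Σxy = 19544
nΣxy − ΣxΣy = 117264 − 121402 = -4138
nΣx² − (Σx)² = 1645188 − 1444804 = 200384; nΣy² − (Σy)² = 10542 − 10201 = 341
r = -4138 / √(200384 × 341) = -4138 / 8266.2533 ≈ -0.5006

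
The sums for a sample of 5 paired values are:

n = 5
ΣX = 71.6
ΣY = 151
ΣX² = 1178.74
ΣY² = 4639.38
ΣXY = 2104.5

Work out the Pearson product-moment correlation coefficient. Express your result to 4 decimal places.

r = (nΣXY − ΣXΣY) / √[(nΣX² − (ΣX)²)(nΣY² − (ΣY)²)]
Numerator: 5×2104.5 − 71.6×151 = -289.1
Denominator: √[(5893.7 − 5126.56)(23196.9 − 22801)] = √[767.14 × 395.9] = 551.0996
r = -289.1 / 551.0996 ≈ -0.5246

-0.5246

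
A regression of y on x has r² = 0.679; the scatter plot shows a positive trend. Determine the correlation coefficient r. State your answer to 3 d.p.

0.824

|r| = √0.679 = 0.824
The association is positive, so r = 0.824.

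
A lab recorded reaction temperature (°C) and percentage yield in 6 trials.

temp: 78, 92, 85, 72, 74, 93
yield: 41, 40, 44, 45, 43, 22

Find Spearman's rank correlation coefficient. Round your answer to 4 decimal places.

Rank temp: 3, 5, 4, 1, 2, 6
Rank yield: 3, 2, 5, 6, 4, 1
d = rank(temp) − rank(yield): 0, 3, -1, -5, -2, 5; Σd² = 64
ρ = 1 − 6Σd² / [n(n²−1)] = 1 − 6×64 / (6×35) = 1 − 384/210 ≈ -0.8286

-0.8286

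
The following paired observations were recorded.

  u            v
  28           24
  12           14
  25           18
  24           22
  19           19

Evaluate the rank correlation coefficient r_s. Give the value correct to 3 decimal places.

Rank u: 5, 1, 4, 3, 2
Rank v: 5, 1, 2, 4, 3
d = rank(u) − rank(v): 0, 0, 2, -1, -1; Σd² = 6
ρ = 1 − 6Σd² / [n(n²−1)] = 1 − 6×6 / (5×24) = 1 − 36/120 ≈ 0.700

0.700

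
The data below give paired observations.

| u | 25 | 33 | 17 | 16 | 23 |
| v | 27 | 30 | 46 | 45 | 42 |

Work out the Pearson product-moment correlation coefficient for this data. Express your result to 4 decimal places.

-0.8173

n = 5, Σu = 114, Σv = 190, Σu² = 2788, Σv² = 7534, Σuv = 4133
nΣuv − ΣuΣv = 20665 − 21660 = -995
nΣu² − (Σu)² = 13940 − 12996 = 944; nΣv² − (Σv)² = 37670 − 36100 = 1570
r = -995 / √(944 × 1570) = -995 / 1217.4071 ≈ -0.8173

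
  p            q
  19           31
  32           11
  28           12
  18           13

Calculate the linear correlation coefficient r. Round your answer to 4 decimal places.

-0.5806

n = 4, Σp = 97, Σq = 67, Σp² = 2493, Σq² = 1395, Σpq = 1511
nΣpq − ΣpΣq = 6044 − 6499 = -455
nΣp² − (Σp)² = 9972 − 9409 = 563; nΣq² − (Σq)² = 5580 − 4489 = 1091
r = -455 / √(563 × 1091) = -455 / 783.7302 ≈ -0.5806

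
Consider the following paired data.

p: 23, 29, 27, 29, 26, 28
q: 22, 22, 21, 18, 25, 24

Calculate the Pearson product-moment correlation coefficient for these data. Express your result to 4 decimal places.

-0.3223

n = 6, Σp = 162, Σq = 132, Σp² = 4400, Σq² = 2934, Σpq = 3555
nΣpq − ΣpΣq = 21330 − 21384 = -54
nΣp² − (Σp)² = 26400 − 26244 = 156; nΣq² − (Σq)² = 17604 − 17424 = 180
r = -54 / √(156 × 180) = -54 / 167.5709 ≈ -0.3223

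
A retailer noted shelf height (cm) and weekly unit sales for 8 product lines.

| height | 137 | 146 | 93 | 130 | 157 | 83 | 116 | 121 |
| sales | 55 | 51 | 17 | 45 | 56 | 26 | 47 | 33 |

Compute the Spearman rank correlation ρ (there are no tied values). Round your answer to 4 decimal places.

0.8810

Rank height: 6, 7, 2, 5, 8, 1, 3, 4
Rank sales: 7, 6, 1, 4, 8, 2, 5, 3
d = rank(height) − rank(sales): -1, 1, 1, 1, 0, -1, -2, 1; Σd² = 10
ρ = 1 − 6Σd² / [n(n²−1)] = 1 − 6×10 / (8×63) = 1 − 60/504 ≈ 0.8810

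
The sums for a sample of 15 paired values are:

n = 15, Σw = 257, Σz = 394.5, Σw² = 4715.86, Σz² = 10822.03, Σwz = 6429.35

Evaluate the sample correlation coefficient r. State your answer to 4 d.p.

r = (nΣwz − ΣwΣz) / √[(nΣw² − (Σw)²)(nΣz² − (Σz)²)]
Numerator: 15×6429.35 − 257×394.5 = -4946.25
Denominator: √[(70737.9 − 66049)(162330.45 − 155630.25)] = √[4688.9 × 6700.2] = 5605.0484
r = -4946.25 / 5605.0484 ≈ -0.8825

-0.8825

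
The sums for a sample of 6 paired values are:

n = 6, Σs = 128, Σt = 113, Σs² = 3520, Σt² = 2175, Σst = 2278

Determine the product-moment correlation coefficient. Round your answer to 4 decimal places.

r = (nΣst − ΣsΣt) / √[(nΣs² − (Σs)²)(nΣt² − (Σt)²)]
Numerator: 6×2278 − 128×113 = -796
Denominator: √[(21120 − 16384)(13050 − 12769)] = √[4736 × 281] = 1153.6100
r = -796 / 1153.6100 ≈ -0.6900

-0.6900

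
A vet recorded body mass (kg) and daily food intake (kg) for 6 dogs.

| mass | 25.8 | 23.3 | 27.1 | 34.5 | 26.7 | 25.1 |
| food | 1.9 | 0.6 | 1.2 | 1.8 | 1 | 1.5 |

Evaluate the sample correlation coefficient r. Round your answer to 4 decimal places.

0.5512

n = 6, Σx = 162.5, Σy = 8, Σx² = 4476.09, Σy² = 11.9, Σxy = 221.97
nΣxy − ΣxΣy = 1331.82 − 1300 = 31.82
nΣx² − (Σx)² = 26856.54 − 26406.25 = 450.29; nΣy² − (Σy)² = 71.4 − 64 = 7.4
r = 31.82 / √(450.29 × 7.4) = 31.82 / 57.7247 ≈ 0.5512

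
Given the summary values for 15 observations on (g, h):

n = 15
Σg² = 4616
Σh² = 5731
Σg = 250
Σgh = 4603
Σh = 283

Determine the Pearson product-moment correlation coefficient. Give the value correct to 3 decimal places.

-0.271

r = (nΣgh − ΣgΣh) / √[(nΣg² − (Σg)²)(nΣh² − (Σh)²)]
Numerator: 15×4603 − 250×283 = -1705
Denominator: √[(69240 − 62500)(85965 − 80089)] = √[6740 × 5876] = 6293.1900
r = -1705 / 6293.1900 ≈ -0.271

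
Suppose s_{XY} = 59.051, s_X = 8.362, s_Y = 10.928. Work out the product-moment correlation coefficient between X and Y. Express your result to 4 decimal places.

r = Cov(X,Y) / (s_X · s_Y) = 59.051 / (8.362 × 10.928)
  = 59.051 / 91.3799 ≈ 0.6462

0.6462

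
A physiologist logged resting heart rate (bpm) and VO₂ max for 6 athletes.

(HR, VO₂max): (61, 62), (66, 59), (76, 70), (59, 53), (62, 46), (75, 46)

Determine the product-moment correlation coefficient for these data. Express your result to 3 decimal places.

0.233

n = 6, Σx = 399, Σy = 336, Σx² = 26803, Σy² = 19266, Σxy = 22425
nΣxy − ΣxΣy = 134550 − 134064 = 486
nΣx² − (Σx)² = 160818 − 159201 = 1617; nΣy² − (Σy)² = 115596 − 112896 = 2700
r = 486 / √(1617 × 2700) = 486 / 2089.4736 ≈ 0.233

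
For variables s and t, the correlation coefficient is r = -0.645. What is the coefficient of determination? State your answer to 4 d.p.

r² = (-0.645)² = 0.4160

0.4160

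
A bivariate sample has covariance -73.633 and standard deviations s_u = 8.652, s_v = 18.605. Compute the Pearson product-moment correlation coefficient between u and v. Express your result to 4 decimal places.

-0.4574

r = Cov(u,v) / (s_u · s_v) = -73.633 / (8.652 × 18.605)
  = -73.633 / 160.9705 ≈ -0.4574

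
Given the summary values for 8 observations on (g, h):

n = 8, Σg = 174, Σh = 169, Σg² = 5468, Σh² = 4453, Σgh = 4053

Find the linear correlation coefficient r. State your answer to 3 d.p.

0.309

r = (nΣgh − ΣgΣh) / √[(nΣg² − (Σg)²)(nΣh² − (Σh)²)]
Numerator: 8×4053 − 174×169 = 3018
Denominator: √[(43744 − 30276)(35624 − 28561)] = √[13468 × 7063] = 9753.1781
r = 3018 / 9753.1781 ≈ 0.309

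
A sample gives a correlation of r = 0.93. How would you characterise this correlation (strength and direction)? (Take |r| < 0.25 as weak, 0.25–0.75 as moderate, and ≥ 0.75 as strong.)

r = 0.93 > 0 so the relationship is positive.
|r| = 0.93, which falls in the strong range.

strong positive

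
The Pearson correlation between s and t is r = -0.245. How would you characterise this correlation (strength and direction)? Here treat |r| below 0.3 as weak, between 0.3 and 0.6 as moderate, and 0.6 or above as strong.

r = -0.245 < 0 so the relationship is negative.
|r| = 0.245, which falls in the weak range.

weak negative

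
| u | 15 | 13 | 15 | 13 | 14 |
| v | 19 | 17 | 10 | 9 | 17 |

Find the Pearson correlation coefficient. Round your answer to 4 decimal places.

0.1644

n = 5, Σu = 70, Σv = 72, Σu² = 984, Σv² = 1120, Σuv = 1011
nΣuv − ΣuΣv = 5055 − 5040 = 15
nΣu² − (Σu)² = 4920 − 4900 = 20; nΣv² − (Σv)² = 5600 − 5184 = 416
r = 15 / √(20 × 416) = 15 / 91.2140 ≈ 0.1644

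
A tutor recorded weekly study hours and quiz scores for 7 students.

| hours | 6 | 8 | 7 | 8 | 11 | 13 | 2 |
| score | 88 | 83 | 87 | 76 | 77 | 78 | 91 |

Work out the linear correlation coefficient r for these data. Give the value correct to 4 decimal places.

n = 7, Σx = 55, Σy = 580, Σx² = 507, Σy² = 48272, Σxy = 4452
nΣxy − ΣxΣy = 31164 − 31900 = -736
nΣx² − (Σx)² = 3549 − 3025 = 524; nΣy² − (Σy)² = 337904 − 336400 = 1504
r = -736 / √(524 × 1504) = -736 / 887.7477 ≈ -0.8291

-0.8291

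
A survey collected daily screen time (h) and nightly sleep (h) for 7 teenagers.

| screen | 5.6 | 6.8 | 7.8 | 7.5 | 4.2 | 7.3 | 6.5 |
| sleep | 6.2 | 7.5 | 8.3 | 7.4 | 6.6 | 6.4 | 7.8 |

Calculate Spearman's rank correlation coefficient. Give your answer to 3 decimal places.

0.500

Rank screen: 2, 4, 7, 6, 1, 5, 3
Rank sleep: 1, 5, 7, 4, 3, 2, 6
d = rank(screen) − rank(sleep): 1, -1, 0, 2, -2, 3, -3; Σd² = 28
ρ = 1 − 6Σd² / [n(n²−1)] = 1 − 6×28 / (7×48) = 1 − 168/336 ≈ 0.500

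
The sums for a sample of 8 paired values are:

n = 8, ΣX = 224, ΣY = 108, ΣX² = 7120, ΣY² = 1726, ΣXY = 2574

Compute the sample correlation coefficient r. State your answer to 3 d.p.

-0.944

r = (nΣXY − ΣXΣY) / √[(nΣX² − (ΣX)²)(nΣY² − (ΣY)²)]
Numerator: 8×2574 − 224×108 = -3600
Denominator: √[(56960 − 50176)(13808 − 11664)] = √[6784 × 2144] = 3813.7771
r = -3600 / 3813.7771 ≈ -0.944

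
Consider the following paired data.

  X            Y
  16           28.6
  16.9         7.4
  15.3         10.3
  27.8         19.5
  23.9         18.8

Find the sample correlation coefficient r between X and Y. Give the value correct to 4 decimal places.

0.2218

n = 5, ΣX = 99.9, ΣY = 84.6, ΣX² = 2119.75, ΣY² = 1712.5, ΣXY = 1731.67
nΣXY − ΣXΣY = 8658.35 − 8451.54 = 206.81
nΣX² − (ΣX)² = 10598.75 − 9980.01 = 618.74; nΣY² − (ΣY)² = 8562.5 − 7157.16 = 1405.34
r = 206.81 / √(618.74 × 1405.34) = 206.81 / 932.4913 ≈ 0.2218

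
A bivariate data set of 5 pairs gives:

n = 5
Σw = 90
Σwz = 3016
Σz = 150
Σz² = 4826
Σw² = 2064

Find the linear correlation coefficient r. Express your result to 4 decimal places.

r = (nΣwz − ΣwΣz) / √[(nΣw² − (Σw)²)(nΣz² − (Σz)²)]
Numerator: 5×3016 − 90×150 = 1580
Denominator: √[(10320 − 8100)(24130 − 22500)] = √[2220 × 1630] = 1902.2618
r = 1580 / 1902.2618 ≈ 0.8306

0.8306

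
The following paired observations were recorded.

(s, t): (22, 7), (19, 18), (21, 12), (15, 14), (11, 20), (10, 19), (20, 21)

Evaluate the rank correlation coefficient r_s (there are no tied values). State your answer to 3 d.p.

Rank s: 7, 4, 6, 3, 2, 1, 5
Rank t: 1, 4, 2, 3, 6, 5, 7
d = rank(s) − rank(t): 6, 0, 4, 0, -4, -4, -2; Σd² = 88
ρ = 1 − 6Σd² / [n(n²−1)] = 1 − 6×88 / (7×48) = 1 − 528/336 ≈ -0.571

-0.571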